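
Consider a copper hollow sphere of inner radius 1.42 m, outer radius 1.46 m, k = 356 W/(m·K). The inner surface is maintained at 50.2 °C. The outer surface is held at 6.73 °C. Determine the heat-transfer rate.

Q = 4πk·ΔT/(1/r₁ − 1/r₂) = 4π × 356 × 43.47 / (1/1.42 − 1/1.46) = 1.01×10^7 W

Q = 1.01×10^7 W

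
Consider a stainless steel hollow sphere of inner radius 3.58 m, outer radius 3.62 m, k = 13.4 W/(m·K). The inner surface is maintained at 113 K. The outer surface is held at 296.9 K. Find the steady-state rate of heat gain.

Q = 4πk·ΔT/(1/r₁ − 1/r₂) = 4π × 13.4 × 183.9 / (1/3.58 − 1/3.62) = 1.00×10^7 W

Q = 1.00×10^7 W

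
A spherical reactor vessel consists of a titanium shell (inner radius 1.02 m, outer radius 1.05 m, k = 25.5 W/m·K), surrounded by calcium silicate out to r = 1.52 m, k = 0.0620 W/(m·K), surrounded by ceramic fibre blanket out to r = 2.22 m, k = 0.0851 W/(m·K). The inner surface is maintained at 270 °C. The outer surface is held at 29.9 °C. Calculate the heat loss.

Resistance network (inner→outer):
  R_titanium = (1/1.02 − 1/1.05)/(4πk) = 0.02801/(4π·25.5) = 8.741×10^-5 K/W
  R_calcium silicate = (1/1.05 − 1/1.52)/(4πk) = 0.2945/(4π·0.0620) = 0.3780 K/W
  R_ceramic fibre blanket = (1/1.52 − 1/2.22)/(4πk) = 0.2074/(4π·0.0851) = 0.1940 K/W
ΣR = 8.741×10^-5 + 0.3780 + 0.1940 = 0.5721 K/W
Q = ΔT/ΣR = (270 °C − 29.9 °C)/0.5721 = 420 W

Q = 420 W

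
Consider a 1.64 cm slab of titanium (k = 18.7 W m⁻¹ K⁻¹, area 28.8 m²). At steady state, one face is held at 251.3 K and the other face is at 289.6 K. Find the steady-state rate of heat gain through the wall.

Q = 1.26×10^6 W

Q = kA·ΔT/L = 18.7 × 28.8 × |251.3 K − 289.6 K| / 0.0164 = 1.26×10^6 W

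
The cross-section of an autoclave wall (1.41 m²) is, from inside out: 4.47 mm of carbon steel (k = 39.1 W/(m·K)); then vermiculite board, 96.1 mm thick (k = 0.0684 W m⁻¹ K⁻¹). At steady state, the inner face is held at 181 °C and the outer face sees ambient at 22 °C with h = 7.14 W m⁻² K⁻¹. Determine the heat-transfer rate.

Resistance network (inner→outer):
  R_carbon steel = L/(kA) = 0.00447/(39.1·1.41) = 8.108×10^-5 K/W
  R_vermiculite board = L/(kA) = 0.0961/(0.0684·1.41) = 0.9964 K/W
  R_conv,out = 1/(hA) = 1/(7.14·1.41) = 0.09933 K/W
ΣR = 8.108×10^-5 + 0.9964 + 0.09933 = 1.096 K/W
Q = ΔT/ΣR = (181 °C − 22 °C)/1.096 = 145 W

Q = 145 W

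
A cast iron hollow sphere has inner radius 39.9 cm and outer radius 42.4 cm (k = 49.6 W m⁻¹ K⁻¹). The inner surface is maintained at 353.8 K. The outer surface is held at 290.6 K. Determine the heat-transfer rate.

Q = 267 kW

Q = 4πk·ΔT/(1/r₁ − 1/r₂) = 4π × 49.6 × 63.2 / (1/0.399 − 1/0.424) = 2.67×10^5 W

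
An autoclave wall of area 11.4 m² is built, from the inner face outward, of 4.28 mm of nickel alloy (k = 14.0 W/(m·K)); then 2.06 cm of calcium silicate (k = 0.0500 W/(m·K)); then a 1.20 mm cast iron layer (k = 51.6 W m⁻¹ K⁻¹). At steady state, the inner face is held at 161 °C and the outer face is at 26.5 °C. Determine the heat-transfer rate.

Q = 3720 W

Series thermal resistances, inner to outer:
  R_nickel alloy = L/(kA) = 0.00428/(14.0·11.4) = 2.682×10^-5 K/W
  R_calcium silicate = L/(kA) = 0.0206/(0.0500·11.4) = 0.03614 K/W
  R_cast iron = L/(kA) = 0.00120/(51.6·11.4) = 2.040×10^-6 K/W
ΣR = 2.682×10^-5 + 0.03614 + 2.040×10^-6 = 0.03617 K/W
Q = ΔT/ΣR = (161 °C − 26.5 °C)/0.03617 = 3720 W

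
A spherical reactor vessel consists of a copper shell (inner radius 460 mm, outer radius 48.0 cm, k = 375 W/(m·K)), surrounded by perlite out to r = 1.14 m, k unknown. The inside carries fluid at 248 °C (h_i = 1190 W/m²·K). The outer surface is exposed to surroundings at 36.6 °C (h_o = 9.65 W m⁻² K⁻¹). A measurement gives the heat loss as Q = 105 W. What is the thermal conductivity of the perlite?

ΣR = ΔT/Q = |248 − 36.6|/105 = 2.013 K/W
Known resistances:
  R_conv,in = 1/(4πr²h) = 1/(4π·0.460²·1190) = 3.160×10^-4 K/W
  R_copper = (1/0.460 − 1/0.480)/(4πk) = 0.09058/(4π·375) = 1.922×10^-5 K/W
  R_conv,out = 1/(4πr²h) = 1/(4π·1.14²·9.65) = 0.006345 K/W
R_perlite = ΣR − ΣR_known = 2.013 − 0.006680 = 2.006 K/W
(1/r₁−1/r₂)/(4πk) = 2.006 ⇒ k = 1.206/(4π·2.006) = 0.0478 W/m·K

k = 0.0478 W/m·K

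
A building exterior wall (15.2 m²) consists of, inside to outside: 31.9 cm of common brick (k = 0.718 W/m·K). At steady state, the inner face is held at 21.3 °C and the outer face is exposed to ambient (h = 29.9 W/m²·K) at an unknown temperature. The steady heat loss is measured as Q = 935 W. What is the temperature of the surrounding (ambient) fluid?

T_out = -8.09 °C

Sum the resistances:
  R_common brick = L/(kA) = 0.319/(0.718·15.2) = 0.02923 K/W
  R_conv,out = 1/(hA) = 1/(29.9·15.2) = 0.002200 K/W
ΣR = 0.03143 K/W
ΔT = Q·ΣR = 935 × 0.03143 = 29.39 K
Heat flows outward, so T_out = T_in − ΔT = 21.3 − 29.39 = -8.09 °C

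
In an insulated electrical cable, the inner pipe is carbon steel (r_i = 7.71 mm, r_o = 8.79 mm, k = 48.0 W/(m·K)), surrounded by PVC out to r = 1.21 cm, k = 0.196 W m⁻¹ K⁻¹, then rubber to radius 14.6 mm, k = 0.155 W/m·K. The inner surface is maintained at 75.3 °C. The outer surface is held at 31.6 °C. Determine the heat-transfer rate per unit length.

Treat each layer as a resistance in series:
  R'_carbon steel = ln(0.00879/0.00771)/(2πk) = 0.1311/(2π·48.0) = 4.347×10^-4 m·K/W
  R'_PVC = ln(0.0121/0.00879)/(2πk) = 0.3196/(2π·0.196) = 0.2595 m·K/W
  R'_rubber = ln(0.0146/0.0121)/(2πk) = 0.1878/(2π·0.155) = 0.1929 m·K/W
ΣR = 4.347×10^-4 + 0.2595 + 0.1929 = 0.4528 m·K/W
Q' = ΔT/ΣR = (75.3 °C − 31.6 °C)/0.4528 = 96.5 W/m

Q' = 96.5 W/m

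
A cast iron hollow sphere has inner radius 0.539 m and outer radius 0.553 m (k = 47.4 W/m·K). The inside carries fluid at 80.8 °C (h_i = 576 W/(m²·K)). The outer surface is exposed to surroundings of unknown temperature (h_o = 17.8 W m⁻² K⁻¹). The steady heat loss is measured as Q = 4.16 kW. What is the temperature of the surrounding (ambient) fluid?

Sum the resistances:
  R_conv,in = 1/(4πr²h) = 1/(4π·0.539²·576) = 4.755×10^-4 K/W
  R_cast iron = (1/0.539 − 1/0.553)/(4πk) = 0.04697/(4π·47.4) = 7.885×10^-5 K/W
  R_conv,out = 1/(4πr²h) = 1/(4π·0.553²·17.8) = 0.01462 K/W
ΣR = 0.01517 K/W
ΔT = Q·ΣR = 4160 × 0.01517 = 63.11 K
Heat flows outward, so T_out = T_in − ΔT = 80.8 − 63.11 = 17.7 °C

T_out = 17.7 °C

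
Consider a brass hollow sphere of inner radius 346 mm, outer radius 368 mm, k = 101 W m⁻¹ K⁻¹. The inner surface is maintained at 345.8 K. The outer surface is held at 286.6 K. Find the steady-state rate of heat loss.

Q = 4πk·ΔT/(1/r₁ − 1/r₂) = 4π × 101 × 59.2 / (1/0.346 − 1/0.368) = 4.35×10^5 W

Q = 435 kW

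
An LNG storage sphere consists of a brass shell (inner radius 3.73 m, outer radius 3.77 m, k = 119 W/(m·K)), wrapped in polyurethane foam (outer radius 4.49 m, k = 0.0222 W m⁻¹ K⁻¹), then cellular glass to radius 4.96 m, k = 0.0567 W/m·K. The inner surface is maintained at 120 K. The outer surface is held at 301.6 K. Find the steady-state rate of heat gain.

Resistance network (inner→outer):
  R_brass = (1/3.73 − 1/3.77)/(4πk) = 0.002845/(4π·119) = 1.902×10^-6 K/W
  R_polyurethane foam = (1/3.77 − 1/4.49)/(4πk) = 0.04253/(4π·0.0222) = 0.1525 K/W
  R_cellular glass = (1/4.49 − 1/4.96)/(4πk) = 0.02110/(4π·0.0567) = 0.02962 K/W
ΣR = 1.902×10^-6 + 0.1525 + 0.02962 = 0.1821 K/W
Q = ΔT/ΣR = (120 K − 301.6 K)/0.1821 = -997 W
(Negative Q ⇒ heat flows inward; heat gain = 997 W.)

Q = 997 W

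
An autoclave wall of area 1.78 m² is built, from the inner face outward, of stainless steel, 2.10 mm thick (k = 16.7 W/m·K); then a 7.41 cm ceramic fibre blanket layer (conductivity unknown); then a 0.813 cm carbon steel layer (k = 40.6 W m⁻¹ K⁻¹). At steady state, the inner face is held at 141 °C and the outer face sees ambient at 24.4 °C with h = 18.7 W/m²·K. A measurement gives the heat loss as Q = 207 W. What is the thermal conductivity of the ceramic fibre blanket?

ΣR = ΔT/Q = |141 − 24.4|/207 = 0.5633 K/W
Known resistances:
  R_stainless steel = L/(kA) = 0.00210/(16.7·1.78) = 7.065×10^-5 K/W
  R_carbon steel = L/(kA) = 0.00813/(40.6·1.78) = 1.125×10^-4 K/W
  R_conv,out = 1/(hA) = 1/(18.7·1.78) = 0.03004 K/W
R_ceramic fibre blanket = ΣR − ΣR_known = 0.5633 − 0.03022 = 0.5331 K/W
L/(kA) = 0.5331 ⇒ k = 0.0741/(0.5331·1.78) = 0.0781 W/m·K

k = 0.0781 W/m·K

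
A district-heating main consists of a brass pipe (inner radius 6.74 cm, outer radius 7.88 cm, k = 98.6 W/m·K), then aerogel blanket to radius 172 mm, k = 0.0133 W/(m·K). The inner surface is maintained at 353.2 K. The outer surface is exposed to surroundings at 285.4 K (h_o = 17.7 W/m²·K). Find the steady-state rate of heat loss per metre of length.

Resistance network (inner→outer):
  R'_brass = ln(0.0788/0.0674)/(2πk) = 0.1563/(2π·98.6) = 2.522×10^-4 m·K/W
  R'_aerogel blanket = ln(0.172/0.0788)/(2πk) = 0.7806/(2π·0.0133) = 9.341 m·K/W
  R'_conv,out = 1/(2πr h) = 1/(2π·0.172·17.7) = 0.05228 m·K/W
ΣR = 2.522×10^-4 + 9.341 + 0.05228 = 9.394 m·K/W
Q' = ΔT/ΣR = (353.2 K − 285.4 K)/9.394 = 7.22 W/m

Q' = 7.22 W/m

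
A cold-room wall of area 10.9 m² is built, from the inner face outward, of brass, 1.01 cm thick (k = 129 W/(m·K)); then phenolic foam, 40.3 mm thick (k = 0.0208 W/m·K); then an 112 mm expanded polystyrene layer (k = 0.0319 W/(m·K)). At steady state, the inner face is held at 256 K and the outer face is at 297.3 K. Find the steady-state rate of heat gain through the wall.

Q = 82.6 W

Treat each layer as a resistance in series:
  R_brass = L/(kA) = 0.0101/(129·10.9) = 7.183×10^-6 K/W
  R_phenolic foam = L/(kA) = 0.0403/(0.0208·10.9) = 0.1778 K/W
  R_expanded polystyrene = L/(kA) = 0.112/(0.0319·10.9) = 0.3221 K/W
ΣR = 7.183×10^-6 + 0.1778 + 0.3221 = 0.4999 K/W
Q = ΔT/ΣR = (256 K − 297.3 K)/0.4999 = -82.6 W
(Negative Q ⇒ heat flows inward; heat gain = 82.6 W.)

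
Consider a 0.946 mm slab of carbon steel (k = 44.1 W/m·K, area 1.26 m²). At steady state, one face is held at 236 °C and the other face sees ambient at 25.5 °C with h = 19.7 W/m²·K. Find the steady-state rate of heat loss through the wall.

Resistance network (inner→outer):
  R_carbon steel = L/(kA) = 9.46×10^-4/(44.1·1.26) = 1.702×10^-5 K/W
  R_conv,out = 1/(hA) = 1/(19.7·1.26) = 0.04029 K/W
ΣR = 1.702×10^-5 + 0.04029 = 0.04031 K/W
Q = ΔT/ΣR = (236 °C − 25.5 °C)/0.04031 = 5220 W

Q = 5220 W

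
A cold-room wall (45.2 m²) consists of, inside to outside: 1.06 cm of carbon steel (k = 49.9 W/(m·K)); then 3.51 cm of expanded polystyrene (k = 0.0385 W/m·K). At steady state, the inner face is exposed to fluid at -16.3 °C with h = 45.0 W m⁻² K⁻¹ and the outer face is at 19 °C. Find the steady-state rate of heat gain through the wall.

Q = 1710 W

Resistance network (inner→outer):
  R_conv,in = 1/(hA) = 1/(45.0·45.2) = 4.916×10^-4 K/W
  R_carbon steel = L/(kA) = 0.0106/(49.9·45.2) = 4.700×10^-6 K/W
  R_expanded polystyrene = L/(kA) = 0.0351/(0.0385·45.2) = 0.02017 K/W
ΣR = 4.916×10^-4 + 4.700×10^-6 + 0.02017 = 0.02067 K/W
Q = ΔT/ΣR = (-16.3 °C − 19 °C)/0.02067 = -1710 W
(Negative Q ⇒ heat flows inward; heat gain = 1710 W.)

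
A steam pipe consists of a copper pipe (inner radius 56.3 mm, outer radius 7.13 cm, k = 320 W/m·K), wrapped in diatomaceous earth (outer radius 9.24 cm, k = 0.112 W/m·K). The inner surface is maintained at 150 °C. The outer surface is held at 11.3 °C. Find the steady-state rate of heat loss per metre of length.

Series thermal resistances, inner to outer:
  R'_copper = ln(0.0713/0.0563)/(2πk) = 0.2362/(2π·320) = 1.175×10^-4 m·K/W
  R'_diatomaceous earth = ln(0.0924/0.0713)/(2πk) = 0.2592/(2π·0.112) = 0.3684 m·K/W
ΣR = 1.175×10^-4 + 0.3684 = 0.3685 m·K/W
Q' = ΔT/ΣR = (150 °C − 11.3 °C)/0.3685 = 376 W/m

Q' = 376 W/m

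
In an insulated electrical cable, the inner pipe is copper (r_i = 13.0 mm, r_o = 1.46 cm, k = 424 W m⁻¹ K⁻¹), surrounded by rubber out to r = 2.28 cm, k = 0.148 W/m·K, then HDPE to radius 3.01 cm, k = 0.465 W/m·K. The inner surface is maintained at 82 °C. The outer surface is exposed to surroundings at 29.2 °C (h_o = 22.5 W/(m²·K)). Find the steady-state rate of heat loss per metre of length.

Q' = 65.2 W/m

Resistance network (inner→outer):
  R'_copper = ln(0.0146/0.0130)/(2πk) = 0.1161/(2π·424) = 4.357×10^-5 m·K/W
  R'_rubber = ln(0.0228/0.0146)/(2πk) = 0.4457/(2π·0.148) = 0.4793 m·K/W
  R'_HDPE = ln(0.0301/0.0228)/(2πk) = 0.2778/(2π·0.465) = 0.09507 m·K/W
  R'_conv,out = 1/(2πr h) = 1/(2π·0.0301·22.5) = 0.2350 m·K/W
ΣR = 4.357×10^-5 + 0.4793 + 0.09507 + 0.2350 = 0.8094 m·K/W
Q' = ΔT/ΣR = (82 °C − 29.2 °C)/0.8094 = 65.2 W/m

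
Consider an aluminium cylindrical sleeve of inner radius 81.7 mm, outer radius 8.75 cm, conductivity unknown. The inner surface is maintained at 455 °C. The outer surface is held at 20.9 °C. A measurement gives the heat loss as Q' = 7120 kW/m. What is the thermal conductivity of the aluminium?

k = 179 W/m·K

ΣR = ΔT/Q' = |455 − 20.9|/7.12×10^6 = 6.097×10^-5 m·K/W
ln(r₂/r₁)/(2πk) = 6.097×10^-5 ⇒ k = 0.06858/(2π·6.097×10^-5) = 179 W/m·K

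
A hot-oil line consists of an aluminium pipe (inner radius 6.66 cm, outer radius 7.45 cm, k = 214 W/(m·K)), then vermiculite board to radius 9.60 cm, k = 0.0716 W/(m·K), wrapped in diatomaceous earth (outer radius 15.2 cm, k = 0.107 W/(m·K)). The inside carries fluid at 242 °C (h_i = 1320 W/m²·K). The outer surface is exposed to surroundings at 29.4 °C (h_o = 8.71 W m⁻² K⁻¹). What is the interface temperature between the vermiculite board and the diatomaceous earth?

T = 154 °C

Series thermal resistances, inner to outer:
  R'_conv,in = 1/(2πr h) = 1/(2π·0.0666·1320) = 0.001810 m·K/W
  R'_aluminium = ln(0.0745/0.0666)/(2πk) = 0.1121/(2π·214) = 8.337×10^-5 m·K/W
  R'_vermiculite board = ln(0.0960/0.0745)/(2πk) = 0.2535/(2π·0.0716) = 0.5636 m·K/W
  R'_diatomaceous earth = ln(0.152/0.0960)/(2πk) = 0.4595/(2π·0.107) = 0.6835 m·K/W
  R'_conv,out = 1/(2πr h) = 1/(2π·0.152·8.71) = 0.1202 m·K/W
ΣR = 0.001810 + 8.337×10^-5 + 0.5636 + 0.6835 + 0.1202 = 1.369 m·K/W
Q' = ΔT/ΣR = (242 °C − 29.4 °C)/1.369 = 155.3 W/m
From the inner boundary to the vermiculite board/diatomaceous earth interface, ΣR_partial = 0.5655 m·K/W.
T_interface = T_in − Q'·ΣR_partial = 242 °C − (155.3)(0.5655) = 154 °C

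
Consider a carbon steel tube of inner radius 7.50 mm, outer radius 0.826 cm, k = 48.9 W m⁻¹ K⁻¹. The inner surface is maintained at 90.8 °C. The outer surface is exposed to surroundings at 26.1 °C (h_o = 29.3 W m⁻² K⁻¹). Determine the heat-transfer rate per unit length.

Treat each layer as a resistance in series:
  R'_carbon steel = ln(0.00826/0.00750)/(2πk) = 0.09652/(2π·48.9) = 3.141×10^-4 m·K/W
  R'_conv,out = 1/(2πr h) = 1/(2π·0.00826·29.3) = 0.6576 m·K/W
ΣR = 3.141×10^-4 + 0.6576 = 0.6579 m·K/W
Q' = ΔT/ΣR = (90.8 °C − 26.1 °C)/0.6579 = 98.3 W/m

Q' = 98.3 W/m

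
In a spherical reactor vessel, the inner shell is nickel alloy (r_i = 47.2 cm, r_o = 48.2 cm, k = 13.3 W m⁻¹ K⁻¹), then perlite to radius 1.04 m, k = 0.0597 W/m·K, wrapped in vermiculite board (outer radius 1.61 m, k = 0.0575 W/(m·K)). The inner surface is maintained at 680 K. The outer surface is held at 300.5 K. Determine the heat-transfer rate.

Q = 194 W

Series thermal resistances, inner to outer:
  R_nickel alloy = (1/0.472 − 1/0.482)/(4πk) = 0.04396/(4π·13.3) = 2.630×10^-4 K/W
  R_perlite = (1/0.482 − 1/1.04)/(4πk) = 1.113/(4π·0.0597) = 1.484 K/W
  R_vermiculite board = (1/1.04 − 1/1.61)/(4πk) = 0.3404/(4π·0.0575) = 0.4711 K/W
ΣR = 2.630×10^-4 + 1.484 + 0.4711 = 1.955 K/W
Q = ΔT/ΣR = (680 K − 300.5 K)/1.955 = 194 W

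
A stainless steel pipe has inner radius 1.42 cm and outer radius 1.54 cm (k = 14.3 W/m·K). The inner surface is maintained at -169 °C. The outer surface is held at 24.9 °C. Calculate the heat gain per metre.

Q' = 2.15×10^5 W/m

Q' = 2πk·ΔT/ln(r₂/r₁) = 2π × 14.3 × 193.9 / ln(0.0154/0.0142) = 2.15×10^5 W/m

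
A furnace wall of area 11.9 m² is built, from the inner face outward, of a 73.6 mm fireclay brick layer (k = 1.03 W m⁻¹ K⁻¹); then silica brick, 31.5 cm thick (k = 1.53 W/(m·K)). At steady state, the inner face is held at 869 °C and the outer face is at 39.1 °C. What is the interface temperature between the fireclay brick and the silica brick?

T = 655 °C

Series thermal resistances, inner to outer:
  R_fireclay brick = L/(kA) = 0.0736/(1.03·11.9) = 0.006005 K/W
  R_silica brick = L/(kA) = 0.315/(1.53·11.9) = 0.01730 K/W
ΣR = 0.006005 + 0.01730 = 0.02330 K/W
Q = ΔT/ΣR = (869 °C − 39.1 °C)/0.02330 = 35620 W
From the inner boundary to the fireclay brick/silica brick interface, ΣR_partial = 0.006005 K/W.
T_interface = T_in − Q·ΣR_partial = 869 °C − (35620)(0.006005) = 655 °C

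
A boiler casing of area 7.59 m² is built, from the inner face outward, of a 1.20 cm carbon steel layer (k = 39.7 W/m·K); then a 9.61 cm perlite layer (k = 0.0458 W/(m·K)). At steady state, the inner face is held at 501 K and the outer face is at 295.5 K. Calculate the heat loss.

Resistance network (inner→outer):
  R_carbon steel = L/(kA) = 0.0120/(39.7·7.59) = 3.982×10^-5 K/W
  R_perlite = L/(kA) = 0.0961/(0.0458·7.59) = 0.2764 K/W
ΣR = 3.982×10^-5 + 0.2764 = 0.2764 K/W
Q = ΔT/ΣR = (501 K − 295.5 K)/0.2764 = 743 W

Q = 743 W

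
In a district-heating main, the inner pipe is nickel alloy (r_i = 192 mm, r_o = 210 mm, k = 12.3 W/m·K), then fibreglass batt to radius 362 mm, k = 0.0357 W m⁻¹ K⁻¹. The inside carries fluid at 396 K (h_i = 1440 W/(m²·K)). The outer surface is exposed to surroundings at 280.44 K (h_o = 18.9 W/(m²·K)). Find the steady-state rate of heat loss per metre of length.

Series thermal resistances, inner to outer:
  R'_conv,in = 1/(2πr h) = 1/(2π·0.192·1440) = 5.756×10^-4 m·K/W
  R'_nickel alloy = ln(0.210/0.192)/(2πk) = 0.08961/(2π·12.3) = 0.001160 m·K/W
  R'_fibreglass batt = ln(0.362/0.210)/(2πk) = 0.5445/(2π·0.0357) = 2.428 m·K/W
  R'_conv,out = 1/(2πr h) = 1/(2π·0.362·18.9) = 0.02326 m·K/W
ΣR = 5.756×10^-4 + 0.001160 + 2.428 + 0.02326 = 2.453 m·K/W
Q' = ΔT/ΣR = (396 K − 280.44 K)/2.453 = 47.1 W/m

Q' = 47.1 W/m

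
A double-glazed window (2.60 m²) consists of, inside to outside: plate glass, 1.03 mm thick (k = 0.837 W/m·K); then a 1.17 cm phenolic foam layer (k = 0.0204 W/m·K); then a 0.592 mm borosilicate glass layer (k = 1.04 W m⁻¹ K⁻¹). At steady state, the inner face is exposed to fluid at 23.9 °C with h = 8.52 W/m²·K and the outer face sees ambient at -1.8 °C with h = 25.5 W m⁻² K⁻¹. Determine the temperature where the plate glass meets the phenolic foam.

T = 19.7 °C

Treat each layer as a resistance in series:
  R_conv,in = 1/(hA) = 1/(8.52·2.60) = 0.04514 K/W
  R_plate glass = L/(kA) = 0.00103/(0.837·2.60) = 4.733×10^-4 K/W
  R_phenolic foam = L/(kA) = 0.0117/(0.0204·2.60) = 0.2206 K/W
  R_borosilicate glass = L/(kA) = 5.92×10^-4/(1.04·2.60) = 2.189×10^-4 K/W
  R_conv,out = 1/(hA) = 1/(25.5·2.60) = 0.01508 K/W
ΣR = 0.04514 + 4.733×10^-4 + 0.2206 + 2.189×10^-4 + 0.01508 = 0.2815 K/W
Q = ΔT/ΣR = (23.9 °C − -1.8 °C)/0.2815 = 91.30 W
From the inner boundary to the plate glass/phenolic foam interface, ΣR_partial = 0.04561 K/W.
T_interface = T_in − Q·ΣR_partial = 23.9 °C − (91.30)(0.04561) = 19.7 °C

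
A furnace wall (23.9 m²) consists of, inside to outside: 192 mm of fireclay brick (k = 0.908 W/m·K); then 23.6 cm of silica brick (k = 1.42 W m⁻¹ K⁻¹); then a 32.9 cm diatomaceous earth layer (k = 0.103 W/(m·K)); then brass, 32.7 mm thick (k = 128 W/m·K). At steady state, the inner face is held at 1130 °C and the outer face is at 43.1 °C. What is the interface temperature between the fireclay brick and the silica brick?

Resistance network (inner→outer):
  R_fireclay brick = L/(kA) = 0.192/(0.908·23.9) = 0.008847 K/W
  R_silica brick = L/(kA) = 0.236/(1.42·23.9) = 0.006954 K/W
  R_diatomaceous earth = L/(kA) = 0.329/(0.103·23.9) = 0.1336 K/W
  R_brass = L/(kA) = 0.0327/(128·23.9) = 1.069×10^-5 K/W
ΣR = 0.008847 + 0.006954 + 0.1336 + 1.069×10^-5 = 0.1494 K/W
Q = ΔT/ΣR = (1130 °C − 43.1 °C)/0.1494 = 7275 W
From the inner boundary to the fireclay brick/silica brick interface, ΣR_partial = 0.008847 K/W.
T_interface = T_in − Q·ΣR_partial = 1130 °C − (7275)(0.008847) = 1066 °C

T = 1066 °C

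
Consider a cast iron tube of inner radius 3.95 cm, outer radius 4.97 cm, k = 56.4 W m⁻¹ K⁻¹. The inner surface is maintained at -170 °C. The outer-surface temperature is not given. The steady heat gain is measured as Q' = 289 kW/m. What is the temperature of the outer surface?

Series resistances:
  R'_cast iron = ln(0.0497/0.0395)/(2πk) = 0.2297/(2π·56.4) = 6.482×10^-4 m·K/W
ΣR = 6.482×10^-4 m·K/W
ΔT = Q'·ΣR = 2.89×10^5 × 6.482×10^-4 = 187.3 K
Heat flows inward, so T_out = T_in + ΔT = -170 + 187.3 = 17.3 °C

T_out = 17.3 °C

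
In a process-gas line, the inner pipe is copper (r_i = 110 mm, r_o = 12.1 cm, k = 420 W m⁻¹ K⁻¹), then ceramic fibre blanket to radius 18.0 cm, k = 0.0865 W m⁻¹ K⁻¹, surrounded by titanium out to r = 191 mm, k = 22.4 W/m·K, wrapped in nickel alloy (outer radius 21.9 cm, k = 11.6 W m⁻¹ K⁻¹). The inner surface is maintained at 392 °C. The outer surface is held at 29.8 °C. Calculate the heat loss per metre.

Resistance network (inner→outer):
  R'_copper = ln(0.121/0.110)/(2πk) = 0.09531/(2π·420) = 3.612×10^-5 m·K/W
  R'_ceramic fibre blanket = ln(0.180/0.121)/(2πk) = 0.3972/(2π·0.0865) = 0.7308 m·K/W
  R'_titanium = ln(0.191/0.180)/(2πk) = 0.05932/(2π·22.4) = 4.215×10^-4 m·K/W
  R'_nickel alloy = ln(0.219/0.191)/(2πk) = 0.1368/(2π·11.6) = 0.001877 m·K/W
ΣR = 3.612×10^-5 + 0.7308 + 4.215×10^-4 + 0.001877 = 0.7331 m·K/W
Q' = ΔT/ΣR = (392 °C − 29.8 °C)/0.7331 = 494 W/m

Q' = 494 W/m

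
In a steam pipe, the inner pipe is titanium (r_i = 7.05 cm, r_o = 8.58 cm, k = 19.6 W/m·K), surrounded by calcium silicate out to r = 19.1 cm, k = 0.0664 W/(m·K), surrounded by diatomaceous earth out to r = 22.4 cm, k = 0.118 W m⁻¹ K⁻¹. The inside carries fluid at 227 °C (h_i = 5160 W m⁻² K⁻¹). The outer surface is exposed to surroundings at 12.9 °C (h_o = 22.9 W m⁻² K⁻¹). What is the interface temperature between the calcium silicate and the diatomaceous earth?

T = 37.2 °C

Treat each layer as a resistance in series:
  R'_conv,in = 1/(2πr h) = 1/(2π·0.0705·5160) = 4.375×10^-4 m·K/W
  R'_titanium = ln(0.0858/0.0705)/(2πk) = 0.1964/(2π·19.6) = 0.001595 m·K/W
  R'_calcium silicate = ln(0.191/0.0858)/(2πk) = 0.8003/(2π·0.0664) = 1.918 m·K/W
  R'_diatomaceous earth = ln(0.224/0.191)/(2πk) = 0.1594/(2π·0.118) = 0.2150 m·K/W
  R'_conv,out = 1/(2πr h) = 1/(2π·0.224·22.9) = 0.03103 m·K/W
ΣR = 4.375×10^-4 + 0.001595 + 1.918 + 0.2150 + 0.03103 = 2.166 m·K/W
Q' = ΔT/ΣR = (227 °C − 12.9 °C)/2.166 = 98.85 W/m
From the inner boundary to the calcium silicate/diatomaceous earth interface, ΣR_partial = 1.920 m·K/W.
T_interface = T_in − Q'·ΣR_partial = 227 °C − (98.85)(1.920) = 37.2 °C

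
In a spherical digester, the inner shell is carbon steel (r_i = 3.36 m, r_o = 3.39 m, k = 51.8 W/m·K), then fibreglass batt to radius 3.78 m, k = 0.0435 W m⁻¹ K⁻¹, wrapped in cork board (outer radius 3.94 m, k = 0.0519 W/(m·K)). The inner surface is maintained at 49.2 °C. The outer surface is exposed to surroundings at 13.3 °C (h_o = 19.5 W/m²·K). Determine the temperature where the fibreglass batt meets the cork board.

Treat each layer as a resistance in series:
  R_carbon steel = (1/3.36 − 1/3.39)/(4πk) = 0.002634/(4π·51.8) = 4.046×10^-6 K/W
  R_fibreglass batt = (1/3.39 − 1/3.78)/(4πk) = 0.03043/(4π·0.0435) = 0.05568 K/W
  R_cork board = (1/3.78 − 1/3.94)/(4πk) = 0.01074/(4π·0.0519) = 0.01647 K/W
  R_conv,out = 1/(4πr²h) = 1/(4π·3.94²·19.5) = 2.629×10^-4 K/W
ΣR = 4.046×10^-6 + 0.05568 + 0.01647 + 2.629×10^-4 = 0.07242 K/W
Q = ΔT/ΣR = (49.2 °C − 13.3 °C)/0.07242 = 495.7 W
From the inner boundary to the fibreglass batt/cork board interface, ΣR_partial = 0.05568 K/W.
T_interface = T_in − Q·ΣR_partial = 49.2 °C − (495.7)(0.05568) = 21.6 °C

T = 21.6 °C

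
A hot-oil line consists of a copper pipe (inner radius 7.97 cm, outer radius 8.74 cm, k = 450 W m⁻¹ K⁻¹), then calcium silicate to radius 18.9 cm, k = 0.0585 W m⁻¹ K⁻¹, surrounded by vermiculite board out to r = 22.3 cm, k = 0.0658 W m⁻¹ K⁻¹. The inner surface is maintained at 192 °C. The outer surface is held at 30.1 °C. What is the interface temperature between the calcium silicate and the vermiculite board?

T = 56.0 °C

Resistance network (inner→outer):
  R'_copper = ln(0.0874/0.0797)/(2πk) = 0.09223/(2π·450) = 3.262×10^-5 m·K/W
  R'_calcium silicate = ln(0.189/0.0874)/(2πk) = 0.7713/(2π·0.0585) = 2.098 m·K/W
  R'_vermiculite board = ln(0.223/0.189)/(2πk) = 0.1654/(2π·0.0658) = 0.4001 m·K/W
ΣR = 3.262×10^-5 + 2.098 + 0.4001 = 2.498 m·K/W
Q' = ΔT/ΣR = (192 °C − 30.1 °C)/2.498 = 64.81 W/m
From the inner boundary to the calcium silicate/vermiculite board interface, ΣR_partial = 2.098 m·K/W.
T_interface = T_in − Q'·ΣR_partial = 192 °C − (64.81)(2.098) = 56.0 °C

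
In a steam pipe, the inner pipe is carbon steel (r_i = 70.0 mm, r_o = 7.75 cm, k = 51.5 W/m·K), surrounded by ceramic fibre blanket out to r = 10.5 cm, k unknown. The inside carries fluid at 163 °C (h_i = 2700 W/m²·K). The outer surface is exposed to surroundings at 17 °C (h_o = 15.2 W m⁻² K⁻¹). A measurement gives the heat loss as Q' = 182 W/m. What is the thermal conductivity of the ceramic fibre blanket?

ΣR = ΔT/Q' = |163 − 17|/182 = 0.8022 m·K/W
Known resistances:
  R'_conv,in = 1/(2πr h) = 1/(2π·0.0700·2700) = 8.421×10^-4 m·K/W
  R'_carbon steel = ln(0.0775/0.0700)/(2πk) = 0.1018/(2π·51.5) = 3.145×10^-4 m·K/W
  R'_conv,out = 1/(2πr h) = 1/(2π·0.105·15.2) = 0.09972 m·K/W
R_ceramic fibre blanket = ΣR − ΣR_known = 0.8022 − 0.1009 = 0.7013 m·K/W
ln(r₂/r₁)/(2πk) = 0.7013 ⇒ k = 0.3037/(2π·0.7013) = 0.0689 W/m·K

k = 0.0689 W/m·K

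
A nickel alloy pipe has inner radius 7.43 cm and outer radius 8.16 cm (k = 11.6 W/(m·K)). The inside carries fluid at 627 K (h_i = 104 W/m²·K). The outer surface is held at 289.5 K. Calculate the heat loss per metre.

Resistance network (inner→outer):
  R'_conv,in = 1/(2πr h) = 1/(2π·0.0743·104) = 0.02060 m·K/W
  R'_nickel alloy = ln(0.0816/0.0743)/(2πk) = 0.09372/(2π·11.6) = 0.001286 m·K/W
ΣR = 0.02060 + 0.001286 = 0.02189 m·K/W
Q' = ΔT/ΣR = (627 K − 289.5 K)/0.02189 = 15400 W/m

Q' = 15.4 kW/m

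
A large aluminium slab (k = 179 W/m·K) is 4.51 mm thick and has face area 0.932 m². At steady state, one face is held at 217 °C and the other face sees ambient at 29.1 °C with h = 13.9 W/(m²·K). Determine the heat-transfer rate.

Q = 2.43 kW

Series thermal resistances, inner to outer:
  R_aluminium = L/(kA) = 0.00451/(179·0.932) = 2.703×10^-5 K/W
  R_conv,out = 1/(hA) = 1/(13.9·0.932) = 0.07719 K/W
ΣR = 2.703×10^-5 + 0.07719 = 0.07722 K/W
Q = ΔT/ΣR = (217 °C − 29.1 °C)/0.07722 = 2430 W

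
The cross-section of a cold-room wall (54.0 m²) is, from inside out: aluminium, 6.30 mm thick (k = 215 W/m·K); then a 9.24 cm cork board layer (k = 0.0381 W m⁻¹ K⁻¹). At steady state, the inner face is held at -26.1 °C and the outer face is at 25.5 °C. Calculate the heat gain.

Treat each layer as a resistance in series:
  R_aluminium = L/(kA) = 0.00630/(215·54.0) = 5.426×10^-7 K/W
  R_cork board = L/(kA) = 0.0924/(0.0381·54.0) = 0.04491 K/W
ΣR = 5.426×10^-7 + 0.04491 = 0.04491 K/W
Q = ΔT/ΣR = (-26.1 °C − 25.5 °C)/0.04491 = -1150 W
(Negative Q ⇒ heat flows inward; heat gain = 1150 W.)

Q = 1150 W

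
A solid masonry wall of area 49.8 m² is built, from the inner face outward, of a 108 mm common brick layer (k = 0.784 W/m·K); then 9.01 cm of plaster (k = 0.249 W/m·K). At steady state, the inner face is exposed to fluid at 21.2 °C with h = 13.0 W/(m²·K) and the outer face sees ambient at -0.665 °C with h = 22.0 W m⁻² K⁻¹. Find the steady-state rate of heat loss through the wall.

Resistance network (inner→outer):
  R_conv,in = 1/(hA) = 1/(13.0·49.8) = 0.001545 K/W
  R_common brick = L/(kA) = 0.108/(0.784·49.8) = 0.002766 K/W
  R_plaster = L/(kA) = 0.0901/(0.249·49.8) = 0.007266 K/W
  R_conv,out = 1/(hA) = 1/(22.0·49.8) = 9.127×10^-4 K/W
ΣR = 0.001545 + 0.002766 + 0.007266 + 9.127×10^-4 = 0.01249 K/W
Q = ΔT/ΣR = (21.2 °C − -0.665 °C)/0.01249 = 1750 W

Q = 1750 W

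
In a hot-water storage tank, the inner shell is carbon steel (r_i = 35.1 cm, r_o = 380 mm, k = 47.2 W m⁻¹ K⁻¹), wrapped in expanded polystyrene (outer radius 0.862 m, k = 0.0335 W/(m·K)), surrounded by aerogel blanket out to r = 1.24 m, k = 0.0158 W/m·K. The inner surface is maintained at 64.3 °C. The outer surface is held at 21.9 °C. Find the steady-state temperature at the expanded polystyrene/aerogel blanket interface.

Series thermal resistances, inner to outer:
  R_carbon steel = (1/0.351 − 1/0.380)/(4πk) = 0.2174/(4π·47.2) = 3.666×10^-4 K/W
  R_expanded polystyrene = (1/0.380 − 1/0.862)/(4πk) = 1.471/(4π·0.0335) = 3.495 K/W
  R_aerogel blanket = (1/0.862 − 1/1.24)/(4πk) = 0.3536/(4π·0.0158) = 1.781 K/W
ΣR = 3.666×10^-4 + 3.495 + 1.781 = 5.276 K/W
Q = ΔT/ΣR = (64.3 °C − 21.9 °C)/5.276 = 8.036 W
From the inner boundary to the expanded polystyrene/aerogel blanket interface, ΣR_partial = 3.495 K/W.
T_interface = T_in − Q·ΣR_partial = 64.3 °C − (8.036)(3.495) = 36.2 °C

T = 36.2 °C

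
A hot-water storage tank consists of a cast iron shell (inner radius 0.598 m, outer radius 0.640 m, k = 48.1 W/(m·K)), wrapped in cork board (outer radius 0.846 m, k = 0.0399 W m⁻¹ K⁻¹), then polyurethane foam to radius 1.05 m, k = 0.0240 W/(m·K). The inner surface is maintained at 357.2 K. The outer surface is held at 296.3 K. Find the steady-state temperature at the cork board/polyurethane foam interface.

Treat each layer as a resistance in series:
  R_cast iron = (1/0.598 − 1/0.640)/(4πk) = 0.1097/(4π·48.1) = 1.816×10^-4 K/W
  R_cork board = (1/0.640 − 1/0.846)/(4πk) = 0.3805/(4π·0.0399) = 0.7588 K/W
  R_polyurethane foam = (1/0.846 − 1/1.05)/(4πk) = 0.2297/(4π·0.0240) = 0.7615 K/W
ΣR = 1.816×10^-4 + 0.7588 + 0.7615 = 1.520 K/W
Q = ΔT/ΣR = (357.2 K − 296.3 K)/1.520 = 40.07 W
From the inner boundary to the cork board/polyurethane foam interface, ΣR_partial = 0.7590 K/W.
T_interface = T_in − Q·ΣR_partial = 357.2 K − (40.07)(0.7590) = 326.8 K

T = 326.8 K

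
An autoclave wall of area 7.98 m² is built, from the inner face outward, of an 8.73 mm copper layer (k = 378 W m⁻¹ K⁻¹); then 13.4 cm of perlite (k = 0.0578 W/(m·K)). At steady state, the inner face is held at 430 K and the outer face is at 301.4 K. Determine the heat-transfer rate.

Q = 443 W

Treat each layer as a resistance in series:
  R_copper = L/(kA) = 0.00873/(378·7.98) = 2.894×10^-6 K/W
  R_perlite = L/(kA) = 0.134/(0.0578·7.98) = 0.2905 K/W
ΣR = 2.894×10^-6 + 0.2905 = 0.2905 K/W
Q = ΔT/ΣR = (430 K − 301.4 K)/0.2905 = 443 W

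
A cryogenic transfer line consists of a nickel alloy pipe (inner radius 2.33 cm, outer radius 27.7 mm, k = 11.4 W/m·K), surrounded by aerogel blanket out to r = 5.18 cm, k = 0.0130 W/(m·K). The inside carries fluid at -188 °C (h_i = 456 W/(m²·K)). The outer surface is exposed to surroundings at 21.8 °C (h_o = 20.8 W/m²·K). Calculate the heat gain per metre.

Q' = 26.8 W/m

Resistance network (inner→outer):
  R'_conv,in = 1/(2πr h) = 1/(2π·0.0233·456) = 0.01498 m·K/W
  R'_nickel alloy = ln(0.0277/0.0233)/(2πk) = 0.1730/(2π·11.4) = 0.002415 m·K/W
  R'_aerogel blanket = ln(0.0518/0.0277)/(2πk) = 0.6260/(2π·0.0130) = 7.663 m·K/W
  R'_conv,out = 1/(2πr h) = 1/(2π·0.0518·20.8) = 0.1477 m·K/W
ΣR = 0.01498 + 0.002415 + 7.663 + 0.1477 = 7.828 m·K/W
Q' = ΔT/ΣR = (-188 °C − 21.8 °C)/7.828 = -26.8 W/m
(Negative Q' ⇒ heat flows inward; heat gain = 26.8 W/m.)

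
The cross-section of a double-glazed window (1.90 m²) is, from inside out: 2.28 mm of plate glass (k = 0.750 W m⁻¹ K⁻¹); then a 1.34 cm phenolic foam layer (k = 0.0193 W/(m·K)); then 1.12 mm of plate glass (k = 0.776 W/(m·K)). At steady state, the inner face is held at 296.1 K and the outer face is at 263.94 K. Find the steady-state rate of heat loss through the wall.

Q = 87.4 W

Resistance network (inner→outer):
  R_plate glass = L/(kA) = 0.00228/(0.750·1.90) = 0.001600 K/W
  R_phenolic foam = L/(kA) = 0.0134/(0.0193·1.90) = 0.3654 K/W
  R_plate glass = L/(kA) = 0.00112/(0.776·1.90) = 7.596×10^-4 K/W
ΣR = 0.001600 + 0.3654 + 7.596×10^-4 = 0.3678 K/W
Q = ΔT/ΣR = (296.1 K − 263.94 K)/0.3678 = 87.4 W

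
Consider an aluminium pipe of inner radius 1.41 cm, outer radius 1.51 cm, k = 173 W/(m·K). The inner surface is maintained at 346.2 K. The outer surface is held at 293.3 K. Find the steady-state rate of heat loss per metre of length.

Q' = 839 kW/m

Q' = 2πk·ΔT/ln(r₂/r₁) = 2π × 173 × 52.9 / ln(0.0151/0.0141) = 8.39×10^5 W/m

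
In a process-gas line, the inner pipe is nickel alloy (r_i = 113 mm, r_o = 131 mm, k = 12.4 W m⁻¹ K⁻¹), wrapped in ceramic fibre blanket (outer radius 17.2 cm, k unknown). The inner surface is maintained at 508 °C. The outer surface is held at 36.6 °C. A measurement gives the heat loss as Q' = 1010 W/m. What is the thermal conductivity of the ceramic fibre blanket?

ΣR = ΔT/Q' = |508 − 36.6|/1010 = 0.4667 m·K/W
Known resistances:
  R'_nickel alloy = ln(0.131/0.113)/(2πk) = 0.1478/(2π·12.4) = 0.001897 m·K/W
R_ceramic fibre blanket = ΣR − ΣR_known = 0.4667 − 0.001897 = 0.4648 m·K/W
ln(r₂/r₁)/(2πk) = 0.4648 ⇒ k = 0.2723/(2π·0.4648) = 0.0932 W/m·K

k = 0.0932 W/m·K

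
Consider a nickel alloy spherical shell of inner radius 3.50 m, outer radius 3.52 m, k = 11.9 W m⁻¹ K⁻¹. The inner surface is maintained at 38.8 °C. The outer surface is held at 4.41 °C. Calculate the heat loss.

Q = 4πk·ΔT/(1/r₁ − 1/r₂) = 4π × 11.9 × 34.39 / (1/3.50 − 1/3.52) = 3.17×10^6 W

Q = 3170 kW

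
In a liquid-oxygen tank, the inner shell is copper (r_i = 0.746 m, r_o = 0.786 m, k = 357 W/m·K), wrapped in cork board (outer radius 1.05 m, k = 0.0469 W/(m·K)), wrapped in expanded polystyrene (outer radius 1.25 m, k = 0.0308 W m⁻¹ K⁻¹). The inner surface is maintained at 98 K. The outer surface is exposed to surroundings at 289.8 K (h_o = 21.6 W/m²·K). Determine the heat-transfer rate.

Q = 204 W

Resistance network (inner→outer):
  R_copper = (1/0.746 − 1/0.786)/(4πk) = 0.06822/(4π·357) = 1.521×10^-5 K/W
  R_cork board = (1/0.786 − 1/1.05)/(4πk) = 0.3199/(4π·0.0469) = 0.5428 K/W
  R_expanded polystyrene = (1/1.05 − 1/1.25)/(4πk) = 0.1524/(4π·0.0308) = 0.3937 K/W
  R_conv,out = 1/(4πr²h) = 1/(4π·1.25²·21.6) = 0.002358 K/W
ΣR = 1.521×10^-5 + 0.5428 + 0.3937 + 0.002358 = 0.9389 K/W
Q = ΔT/ΣR = (98 K − 289.8 K)/0.9389 = -204 W
(Negative Q ⇒ heat flows inward; heat gain = 204 W.)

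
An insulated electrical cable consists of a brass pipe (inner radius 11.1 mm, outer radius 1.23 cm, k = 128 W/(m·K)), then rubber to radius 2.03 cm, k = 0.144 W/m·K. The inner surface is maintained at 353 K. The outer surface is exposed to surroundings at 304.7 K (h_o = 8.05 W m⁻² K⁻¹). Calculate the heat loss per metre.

Resistance network (inner→outer):
  R'_brass = ln(0.0123/0.0111)/(2πk) = 0.1027/(2π·128) = 1.276×10^-4 m·K/W
  R'_rubber = ln(0.0203/0.0123)/(2πk) = 0.5010/(2π·0.144) = 0.5538 m·K/W
  R'_conv,out = 1/(2πr h) = 1/(2π·0.0203·8.05) = 0.9739 m·K/W
ΣR = 1.276×10^-4 + 0.5538 + 0.9739 = 1.528 m·K/W
Q' = ΔT/ΣR = (353 K − 304.7 K)/1.528 = 31.6 W/m

Q' = 31.6 W/m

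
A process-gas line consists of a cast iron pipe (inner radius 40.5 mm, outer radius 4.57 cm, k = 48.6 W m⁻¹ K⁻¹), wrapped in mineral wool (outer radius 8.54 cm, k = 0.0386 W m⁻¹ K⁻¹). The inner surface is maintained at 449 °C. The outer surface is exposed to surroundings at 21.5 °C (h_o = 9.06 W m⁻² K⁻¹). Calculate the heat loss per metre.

Resistance network (inner→outer):
  R'_cast iron = ln(0.0457/0.0405)/(2πk) = 0.1208/(2π·48.6) = 3.956×10^-4 m·K/W
  R'_mineral wool = ln(0.0854/0.0457)/(2πk) = 0.6252/(2π·0.0386) = 2.578 m·K/W
  R'_conv,out = 1/(2πr h) = 1/(2π·0.0854·9.06) = 0.2057 m·K/W
ΣR = 3.956×10^-4 + 2.578 + 0.2057 = 2.784 m·K/W
Q' = ΔT/ΣR = (449 °C − 21.5 °C)/2.784 = 154 W/m

Q' = 154 W/m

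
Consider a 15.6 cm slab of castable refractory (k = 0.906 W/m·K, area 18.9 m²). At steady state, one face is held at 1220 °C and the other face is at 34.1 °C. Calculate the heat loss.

Q = kA·ΔT/L = 0.906 × 18.9 × |1220 °C − 34.1 °C| / 0.156 = 1.30×10^5 W

Q = 1.30×10^5 W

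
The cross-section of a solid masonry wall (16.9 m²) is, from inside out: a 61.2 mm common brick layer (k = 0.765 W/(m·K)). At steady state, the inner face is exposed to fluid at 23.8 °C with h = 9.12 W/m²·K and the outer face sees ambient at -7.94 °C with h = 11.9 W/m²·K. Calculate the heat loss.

Q = 1960 W

Treat each layer as a resistance in series:
  R_conv,in = 1/(hA) = 1/(9.12·16.9) = 0.006488 K/W
  R_common brick = L/(kA) = 0.0612/(0.765·16.9) = 0.004734 K/W
  R_conv,out = 1/(hA) = 1/(11.9·16.9) = 0.004972 K/W
ΣR = 0.006488 + 0.004734 + 0.004972 = 0.01619 K/W
Q = ΔT/ΣR = (23.8 °C − -7.94 °C)/0.01619 = 1960 W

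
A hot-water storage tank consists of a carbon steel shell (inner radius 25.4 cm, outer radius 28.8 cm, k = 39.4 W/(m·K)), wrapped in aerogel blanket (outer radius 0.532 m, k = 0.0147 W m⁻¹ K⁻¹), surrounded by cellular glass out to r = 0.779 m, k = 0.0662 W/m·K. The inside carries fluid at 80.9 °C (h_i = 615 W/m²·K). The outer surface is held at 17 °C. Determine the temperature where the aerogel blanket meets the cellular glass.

T = 21.9 °C

Series thermal resistances, inner to outer:
  R_conv,in = 1/(4πr²h) = 1/(4π·0.254²·615) = 0.002006 K/W
  R_carbon steel = (1/0.254 − 1/0.288)/(4πk) = 0.4648/(4π·39.4) = 9.387×10^-4 K/W
  R_aerogel blanket = (1/0.288 − 1/0.532)/(4πk) = 1.593/(4π·0.0147) = 8.621 K/W
  R_cellular glass = (1/0.532 − 1/0.779)/(4πk) = 0.5960/(4π·0.0662) = 0.7164 K/W
ΣR = 0.002006 + 9.387×10^-4 + 8.621 + 0.7164 = 9.340 K/W
Q = ΔT/ΣR = (80.9 °C − 17 °C)/9.340 = 6.842 W
From the inner boundary to the aerogel blanket/cellular glass interface, ΣR_partial = 8.624 K/W.
T_interface = T_in − Q·ΣR_partial = 80.9 °C − (6.842)(8.624) = 21.9 °C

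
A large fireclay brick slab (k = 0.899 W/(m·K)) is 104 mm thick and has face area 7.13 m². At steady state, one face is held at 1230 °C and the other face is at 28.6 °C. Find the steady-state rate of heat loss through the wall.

Q = kA·ΔT/L = 0.899 × 7.13 × |1230 °C − 28.6 °C| / 0.104 = 74000 W

Q = 74.0 kW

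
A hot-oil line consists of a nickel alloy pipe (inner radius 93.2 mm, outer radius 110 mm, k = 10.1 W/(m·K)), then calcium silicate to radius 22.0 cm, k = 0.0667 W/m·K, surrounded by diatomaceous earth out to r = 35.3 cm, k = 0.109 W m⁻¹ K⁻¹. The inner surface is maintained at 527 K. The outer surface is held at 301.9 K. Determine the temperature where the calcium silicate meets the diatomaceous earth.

T = 368.1 K

Resistance network (inner→outer):
  R'_nickel alloy = ln(0.110/0.0932)/(2πk) = 0.1657/(2π·10.1) = 0.002612 m·K/W
  R'_calcium silicate = ln(0.220/0.110)/(2πk) = 0.6931/(2π·0.0667) = 1.654 m·K/W
  R'_diatomaceous earth = ln(0.353/0.220)/(2πk) = 0.4728/(2π·0.109) = 0.6904 m·K/W
ΣR = 0.002612 + 1.654 + 0.6904 = 2.347 m·K/W
Q' = ΔT/ΣR = (527 K − 301.9 K)/2.347 = 95.91 W/m
From the inner boundary to the calcium silicate/diatomaceous earth interface, ΣR_partial = 1.657 m·K/W.
T_interface = T_in − Q'·ΣR_partial = 527 K − (95.91)(1.657) = 368.1 K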